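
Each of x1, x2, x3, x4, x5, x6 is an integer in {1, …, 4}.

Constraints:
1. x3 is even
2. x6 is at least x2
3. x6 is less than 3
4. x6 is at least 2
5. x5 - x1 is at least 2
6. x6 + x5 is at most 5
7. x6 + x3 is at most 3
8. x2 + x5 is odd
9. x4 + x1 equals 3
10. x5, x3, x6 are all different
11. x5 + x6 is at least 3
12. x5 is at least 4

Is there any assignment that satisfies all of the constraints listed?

From constraint 4: x6 ≥ 2. From constraint 12: x5 ≥ 4. Hence x6 + x5 ≥ 6. But constraint 6 requires x6 + x5 ≤ 5, and 5 < 6. Contradiction.

Unsatisfiable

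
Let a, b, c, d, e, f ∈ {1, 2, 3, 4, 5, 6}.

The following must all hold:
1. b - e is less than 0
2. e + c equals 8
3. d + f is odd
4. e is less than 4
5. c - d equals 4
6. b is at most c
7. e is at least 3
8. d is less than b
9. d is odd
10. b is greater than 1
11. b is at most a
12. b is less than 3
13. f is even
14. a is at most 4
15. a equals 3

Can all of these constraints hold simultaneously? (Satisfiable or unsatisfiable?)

One satisfying assignment is a = 3, b = 2, c = 5, d = 1, e = 3, f = 2.
For the less obvious constraints — constraint 1: b - e = -1; constraint 2: e + c = 8; constraint 5: c - d = 4 — and the others hold by inspection.

Satisfiable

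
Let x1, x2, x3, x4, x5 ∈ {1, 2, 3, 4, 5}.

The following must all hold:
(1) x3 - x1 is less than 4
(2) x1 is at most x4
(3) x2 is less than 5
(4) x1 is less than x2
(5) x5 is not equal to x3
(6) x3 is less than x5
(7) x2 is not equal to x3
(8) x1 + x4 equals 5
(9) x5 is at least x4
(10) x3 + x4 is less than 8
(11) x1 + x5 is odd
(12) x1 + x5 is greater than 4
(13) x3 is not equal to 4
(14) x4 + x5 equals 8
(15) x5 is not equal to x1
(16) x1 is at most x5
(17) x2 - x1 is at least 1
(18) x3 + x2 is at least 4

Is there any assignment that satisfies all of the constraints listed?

Try x1 = 1, x2 = 4, x3 = 2, x4 = 4, x5 = 4.
Check constraint 1: x3 - x1 = 1; constraint 8: x1 + x4 = 5; constraint 10: x3 + x4 = 6. The remaining constraints are straightforward to verify.

Satisfiable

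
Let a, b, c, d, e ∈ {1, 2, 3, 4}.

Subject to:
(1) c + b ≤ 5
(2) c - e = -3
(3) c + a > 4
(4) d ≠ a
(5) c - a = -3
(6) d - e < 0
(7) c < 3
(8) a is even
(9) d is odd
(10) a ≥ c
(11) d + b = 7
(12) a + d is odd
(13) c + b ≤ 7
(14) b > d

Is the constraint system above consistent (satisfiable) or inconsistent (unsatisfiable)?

One satisfying assignment is a = 4, b = 4, c = 1, d = 3, e = 4.
For the less obvious constraints — constraint 1: c + b = 5; constraint 2: c - e = -3 — and the others hold by inspection.

Satisfiable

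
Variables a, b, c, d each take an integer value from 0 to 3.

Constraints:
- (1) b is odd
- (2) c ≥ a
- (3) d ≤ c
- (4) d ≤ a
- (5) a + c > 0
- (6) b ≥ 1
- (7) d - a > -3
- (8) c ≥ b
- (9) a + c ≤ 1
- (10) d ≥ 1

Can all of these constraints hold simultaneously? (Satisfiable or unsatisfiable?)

From constraints 4 and 10: a ≥ d ≥ 1. From constraints 6 and 8: c ≥ b ≥ 1. Hence a + c ≥ 2. But constraint 9 requires a + c ≤ 1, and 1 < 2. Contradiction.

Unsatisfiable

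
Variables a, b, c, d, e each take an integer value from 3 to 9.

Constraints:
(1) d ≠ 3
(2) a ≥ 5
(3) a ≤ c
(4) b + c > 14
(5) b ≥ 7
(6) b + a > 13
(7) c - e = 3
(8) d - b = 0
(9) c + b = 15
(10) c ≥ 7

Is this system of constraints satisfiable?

One satisfying assignment is a = 8, b = 7, c = 8, d = 7, e = 5.
For the less obvious constraints — constraint 4: b + c = 15; constraint 6: b + a = 15; constraint 7: c - e = 3 — and the others hold by inspection.

Satisfiable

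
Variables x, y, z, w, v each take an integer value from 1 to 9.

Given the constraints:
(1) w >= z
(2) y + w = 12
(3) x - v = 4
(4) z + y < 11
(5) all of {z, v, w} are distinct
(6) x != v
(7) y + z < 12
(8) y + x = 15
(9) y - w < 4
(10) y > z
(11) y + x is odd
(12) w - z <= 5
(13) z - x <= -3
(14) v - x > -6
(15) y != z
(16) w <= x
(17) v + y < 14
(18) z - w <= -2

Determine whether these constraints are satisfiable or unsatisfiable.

Satisfiable

One satisfying assignment is x = 8, y = 7, z = 2, w = 5, v = 4.
For the less obvious constraints — constraint 2: y + w = 12; constraint 3: x - v = 4 — and the others hold by inspection.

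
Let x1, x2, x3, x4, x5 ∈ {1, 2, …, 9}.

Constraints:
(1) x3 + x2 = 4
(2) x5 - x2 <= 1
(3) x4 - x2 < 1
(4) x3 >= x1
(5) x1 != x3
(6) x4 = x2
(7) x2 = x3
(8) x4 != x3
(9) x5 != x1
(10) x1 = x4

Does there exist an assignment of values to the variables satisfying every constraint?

Unsatisfiable

From constraints 6, 7, and 10, x1 = x4 = x2 = x3, so x1 = x3. But constraint 5 says x1 ≠ x3. Contradiction.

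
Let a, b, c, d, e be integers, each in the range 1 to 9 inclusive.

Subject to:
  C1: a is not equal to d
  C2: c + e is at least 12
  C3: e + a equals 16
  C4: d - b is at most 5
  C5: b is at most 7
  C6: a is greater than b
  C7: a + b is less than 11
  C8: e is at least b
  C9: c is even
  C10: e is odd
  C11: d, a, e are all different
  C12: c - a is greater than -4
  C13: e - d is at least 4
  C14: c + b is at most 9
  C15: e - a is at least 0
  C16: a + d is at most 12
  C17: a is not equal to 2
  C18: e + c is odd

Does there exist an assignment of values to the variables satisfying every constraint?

Try a = 7, b = 2, c = 4, d = 5, e = 9.
Check constraint 2: c + e = 13; constraint 3: e + a = 16. The remaining constraints are straightforward to verify.

Satisfiable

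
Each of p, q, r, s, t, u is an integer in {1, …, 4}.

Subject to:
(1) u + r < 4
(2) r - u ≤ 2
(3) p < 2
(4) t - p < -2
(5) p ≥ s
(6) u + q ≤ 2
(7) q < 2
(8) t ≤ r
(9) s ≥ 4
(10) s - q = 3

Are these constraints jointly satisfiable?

Unsatisfiable

From constraints 5 and 9: p ≥ s and s ≥ 4, so p ≥ 4. From constraint 3: p ≤ 1. But 1 < 4, so no value of p works.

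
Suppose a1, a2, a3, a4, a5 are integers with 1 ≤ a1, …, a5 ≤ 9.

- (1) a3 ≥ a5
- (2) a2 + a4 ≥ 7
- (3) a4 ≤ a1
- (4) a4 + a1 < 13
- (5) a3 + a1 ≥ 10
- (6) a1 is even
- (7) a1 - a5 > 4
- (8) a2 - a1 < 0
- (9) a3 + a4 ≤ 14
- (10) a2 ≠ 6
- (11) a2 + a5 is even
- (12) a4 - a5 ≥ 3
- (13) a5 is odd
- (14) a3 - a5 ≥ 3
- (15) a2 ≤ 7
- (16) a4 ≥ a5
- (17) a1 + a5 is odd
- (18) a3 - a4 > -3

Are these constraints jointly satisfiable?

Satisfiable

Take a1 = 6, a2 = 3, a3 = 6, a4 = 6, a5 = 1. Then constraint 2: a2 + a4 = 9; constraint 4: a4 + a1 = 12; constraint 5: a3 + a1 = 12, and every other listed constraint is also met.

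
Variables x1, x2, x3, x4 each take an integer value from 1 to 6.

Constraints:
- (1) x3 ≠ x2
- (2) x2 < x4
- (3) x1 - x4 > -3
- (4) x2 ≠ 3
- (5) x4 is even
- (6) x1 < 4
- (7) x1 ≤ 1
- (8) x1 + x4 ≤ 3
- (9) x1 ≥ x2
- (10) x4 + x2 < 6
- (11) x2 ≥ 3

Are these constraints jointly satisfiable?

From constraints 9 and 11: x1 ≥ x2 and x2 ≥ 3, so x1 ≥ 3. From constraint 7: x1 ≤ 1. But 1 < 3, so no value of x1 works.

Unsatisfiable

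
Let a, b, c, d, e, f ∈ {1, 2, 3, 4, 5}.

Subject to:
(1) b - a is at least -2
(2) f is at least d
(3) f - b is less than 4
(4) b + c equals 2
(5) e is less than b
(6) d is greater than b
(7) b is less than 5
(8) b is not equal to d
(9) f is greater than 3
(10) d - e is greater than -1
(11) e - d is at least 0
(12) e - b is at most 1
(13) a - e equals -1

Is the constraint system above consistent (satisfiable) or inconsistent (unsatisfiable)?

Unsatisfiable

Constraints 5, 6, and 11 give b < d, d ≤ e, e < b. Chaining: b < d ≤ e < b, which forces b < b — impossible.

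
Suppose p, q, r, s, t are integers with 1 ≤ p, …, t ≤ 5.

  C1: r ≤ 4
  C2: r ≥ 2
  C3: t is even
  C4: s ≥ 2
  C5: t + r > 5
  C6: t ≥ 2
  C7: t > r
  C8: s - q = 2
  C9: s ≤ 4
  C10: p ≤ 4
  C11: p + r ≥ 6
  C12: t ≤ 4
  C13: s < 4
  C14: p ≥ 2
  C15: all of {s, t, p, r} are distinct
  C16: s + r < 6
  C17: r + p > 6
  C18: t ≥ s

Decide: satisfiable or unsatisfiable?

Unsatisfiable

Constraints 1, 2, 4, 6, 9, 10, 12, and 14 confine each of s, t, p, r to the 3 values {2, …, 4}.
Constraint 15 requires all 4 of them to be distinct, but only 3 values are available — impossible by the pigeonhole principle.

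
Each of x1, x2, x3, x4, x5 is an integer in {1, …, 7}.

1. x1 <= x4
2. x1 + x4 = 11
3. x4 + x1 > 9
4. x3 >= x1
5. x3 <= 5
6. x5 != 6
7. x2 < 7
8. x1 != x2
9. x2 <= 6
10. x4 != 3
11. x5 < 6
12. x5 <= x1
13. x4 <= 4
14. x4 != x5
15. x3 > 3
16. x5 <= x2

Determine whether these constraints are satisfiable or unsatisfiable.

From constraints 4 and 5: x1 ≤ x3 ≤ 5. From constraint 13: x4 ≤ 4. Hence x1 + x4 ≤ 9. But constraint 2 requires x1 + x4 = 11, and 11 > 9. Contradiction.

Unsatisfiable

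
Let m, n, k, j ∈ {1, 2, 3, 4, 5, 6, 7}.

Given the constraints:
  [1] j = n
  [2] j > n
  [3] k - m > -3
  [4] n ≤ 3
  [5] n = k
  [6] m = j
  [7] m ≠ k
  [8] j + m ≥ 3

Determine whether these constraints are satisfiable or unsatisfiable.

From constraints 1, 5, and 6, m = j = n = k, so m = k. But constraint 7 says m ≠ k. Contradiction.

Unsatisfiable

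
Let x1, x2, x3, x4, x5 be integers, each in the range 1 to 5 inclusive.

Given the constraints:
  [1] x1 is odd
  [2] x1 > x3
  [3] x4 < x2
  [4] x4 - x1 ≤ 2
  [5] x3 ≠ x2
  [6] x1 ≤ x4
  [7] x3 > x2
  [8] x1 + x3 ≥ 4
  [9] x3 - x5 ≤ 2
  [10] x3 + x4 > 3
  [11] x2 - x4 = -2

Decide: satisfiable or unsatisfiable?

Unsatisfiable

Constraints 2, 3, 6, and 7 give x4 < x2, x2 < x3, x3 < x1, x1 ≤ x4. Chaining: x4 < x2 < x3 < x1 ≤ x4, which forces x4 < x4 — impossible.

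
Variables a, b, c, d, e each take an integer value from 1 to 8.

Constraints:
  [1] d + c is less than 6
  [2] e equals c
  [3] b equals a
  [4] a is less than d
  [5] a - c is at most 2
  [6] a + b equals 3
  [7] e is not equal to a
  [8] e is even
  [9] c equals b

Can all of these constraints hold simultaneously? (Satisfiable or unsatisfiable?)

Unsatisfiable

From constraints 2, 3, and 9, e = c = b = a, so e = a. But constraint 7 says e ≠ a. Contradiction.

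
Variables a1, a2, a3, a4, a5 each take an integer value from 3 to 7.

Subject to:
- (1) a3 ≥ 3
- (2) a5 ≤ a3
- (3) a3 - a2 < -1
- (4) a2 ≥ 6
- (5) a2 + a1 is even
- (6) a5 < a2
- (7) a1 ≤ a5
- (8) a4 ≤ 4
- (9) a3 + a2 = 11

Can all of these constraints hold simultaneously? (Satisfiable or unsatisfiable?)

Satisfiable

Take a1 = 3, a2 = 7, a3 = 4, a4 = 4, a5 = 3. Then constraint 3: a3 - a2 = -3; constraint 5: a2 + a1 = 10 is even; constraint 9: a3 + a2 = 11, and every other listed constraint is also met.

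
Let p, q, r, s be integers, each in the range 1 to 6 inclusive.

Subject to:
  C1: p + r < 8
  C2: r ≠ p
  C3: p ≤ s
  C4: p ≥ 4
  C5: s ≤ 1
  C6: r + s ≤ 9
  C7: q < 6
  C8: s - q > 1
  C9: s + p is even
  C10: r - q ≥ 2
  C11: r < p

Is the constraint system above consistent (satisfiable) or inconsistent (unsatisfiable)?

From constraint 4: p ≥ 4. From constraints 3 and 5: p ≤ s and s ≤ 1, so p ≤ 1. But 1 < 4, so no value of p works.

Unsatisfiable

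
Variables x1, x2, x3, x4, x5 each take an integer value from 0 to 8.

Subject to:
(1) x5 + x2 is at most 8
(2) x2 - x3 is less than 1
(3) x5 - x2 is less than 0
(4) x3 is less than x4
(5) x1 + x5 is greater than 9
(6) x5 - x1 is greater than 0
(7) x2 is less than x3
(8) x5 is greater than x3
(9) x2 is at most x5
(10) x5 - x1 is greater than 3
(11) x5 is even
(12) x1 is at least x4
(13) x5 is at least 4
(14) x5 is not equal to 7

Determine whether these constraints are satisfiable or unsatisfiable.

Unsatisfiable

Constraints 3, 4, 6, 7, and 12 give x1 < x5, x5 < x2, x2 < x3, x3 < x4, x4 ≤ x1. Chaining: x1 < x5 < x2 < x3 < x4 ≤ x1, which forces x1 < x1 — impossible.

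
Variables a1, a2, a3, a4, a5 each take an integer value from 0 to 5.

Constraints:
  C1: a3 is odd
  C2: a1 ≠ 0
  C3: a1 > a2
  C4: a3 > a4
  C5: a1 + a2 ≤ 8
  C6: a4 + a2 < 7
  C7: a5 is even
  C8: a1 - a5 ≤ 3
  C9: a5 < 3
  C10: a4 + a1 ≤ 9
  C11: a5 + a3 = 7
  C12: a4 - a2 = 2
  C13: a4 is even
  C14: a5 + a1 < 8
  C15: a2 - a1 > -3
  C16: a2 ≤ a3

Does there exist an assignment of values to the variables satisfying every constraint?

Take a1 = 3, a2 = 2, a3 = 5, a4 = 4, a5 = 2. Then constraint 5: a1 + a2 = 5; constraint 6: a4 + a2 = 6; constraint 8: a1 - a5 = 1, and every other listed constraint is also met.

Satisfiable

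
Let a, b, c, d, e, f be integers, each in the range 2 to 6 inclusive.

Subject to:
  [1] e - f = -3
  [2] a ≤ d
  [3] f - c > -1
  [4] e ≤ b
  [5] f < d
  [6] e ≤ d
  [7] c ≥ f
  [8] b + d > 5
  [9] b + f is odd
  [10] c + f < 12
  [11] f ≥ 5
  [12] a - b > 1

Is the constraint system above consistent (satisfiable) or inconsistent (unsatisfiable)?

The assignment a = 4, b = 2, c = 5, d = 6, e = 2, f = 5 works:
  constraint 1 holds since e - f = -3.
  constraint 3 holds since f - c = 0.
  constraint 8 holds since b + d = 8.
The rest check out directly.

Satisfiable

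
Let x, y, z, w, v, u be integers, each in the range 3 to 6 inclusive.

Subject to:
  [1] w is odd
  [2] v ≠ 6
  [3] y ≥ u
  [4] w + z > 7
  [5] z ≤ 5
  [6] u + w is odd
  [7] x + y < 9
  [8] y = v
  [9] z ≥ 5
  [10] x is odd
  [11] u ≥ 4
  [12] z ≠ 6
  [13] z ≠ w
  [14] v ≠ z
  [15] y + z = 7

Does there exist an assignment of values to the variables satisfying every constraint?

From constraints 3 and 11: y ≥ u ≥ 4. From constraint 9: z ≥ 5. Hence y + z ≥ 9. But constraint 15 requires y + z = 7, and 7 < 9. Contradiction.

Unsatisfiable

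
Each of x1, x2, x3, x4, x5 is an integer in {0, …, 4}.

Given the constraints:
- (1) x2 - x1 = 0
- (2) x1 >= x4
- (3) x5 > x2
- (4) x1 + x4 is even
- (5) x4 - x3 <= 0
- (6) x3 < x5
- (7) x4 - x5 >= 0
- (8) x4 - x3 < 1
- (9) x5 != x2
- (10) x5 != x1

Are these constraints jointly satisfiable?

Constraints 5, 6, and 7 give x5 ≤ x4, x4 ≤ x3, x3 < x5. Chaining: x5 ≤ x4 ≤ x3 < x5, which forces x5 < x5 — impossible.

Unsatisfiable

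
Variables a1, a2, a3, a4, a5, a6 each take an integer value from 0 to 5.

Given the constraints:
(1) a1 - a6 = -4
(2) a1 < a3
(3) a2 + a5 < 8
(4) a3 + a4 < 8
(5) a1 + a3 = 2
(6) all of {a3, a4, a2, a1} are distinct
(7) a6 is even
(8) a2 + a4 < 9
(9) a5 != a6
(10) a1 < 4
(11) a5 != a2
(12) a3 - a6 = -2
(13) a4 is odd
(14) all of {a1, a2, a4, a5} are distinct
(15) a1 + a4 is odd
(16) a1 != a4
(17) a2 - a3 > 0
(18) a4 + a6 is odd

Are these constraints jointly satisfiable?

Try a1 = 0, a2 = 4, a3 = 2, a4 = 3, a5 = 1, a6 = 4.
Check constraint 1: a1 - a6 = -4; constraint 3: a2 + a5 = 5. The remaining constraints are straightforward to verify.

Satisfiable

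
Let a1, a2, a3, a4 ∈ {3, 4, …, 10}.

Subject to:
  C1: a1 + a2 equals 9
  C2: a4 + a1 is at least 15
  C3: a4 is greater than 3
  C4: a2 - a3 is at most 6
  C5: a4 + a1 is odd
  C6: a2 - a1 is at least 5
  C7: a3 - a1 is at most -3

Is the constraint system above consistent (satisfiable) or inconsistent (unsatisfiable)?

Constraints 4, 6, and 7 give a3 − a2 ≥ -6, a2 − a1 ≥ 5, a1 − a3 ≥ 3.
Adding all 3 inequalities: the left sides telescope to 0, and the right sides sum to (-6) + 5 + 3 = 2. So 0 ≥ 2, which is false.

Unsatisfiable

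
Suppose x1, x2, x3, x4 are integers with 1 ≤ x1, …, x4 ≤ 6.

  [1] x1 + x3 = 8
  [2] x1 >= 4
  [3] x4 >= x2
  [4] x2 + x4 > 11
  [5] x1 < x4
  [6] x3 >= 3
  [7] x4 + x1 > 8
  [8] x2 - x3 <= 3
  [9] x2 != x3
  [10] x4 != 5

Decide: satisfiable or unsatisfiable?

The assignment x1 = 4, x2 = 6, x3 = 4, x4 = 6 works:
  constraint 1 holds since x1 + x3 = 8.
  constraint 4 holds since x2 + x4 = 12.
  constraint 7 holds since x4 + x1 = 10.
The rest check out directly.

Satisfiable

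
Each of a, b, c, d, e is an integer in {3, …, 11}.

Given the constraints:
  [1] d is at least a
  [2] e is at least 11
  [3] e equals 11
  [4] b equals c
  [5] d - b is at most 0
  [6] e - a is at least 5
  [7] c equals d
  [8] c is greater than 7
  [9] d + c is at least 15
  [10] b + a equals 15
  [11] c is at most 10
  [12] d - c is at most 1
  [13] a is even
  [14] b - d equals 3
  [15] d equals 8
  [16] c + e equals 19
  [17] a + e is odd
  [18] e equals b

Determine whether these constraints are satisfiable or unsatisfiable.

Constraint 3 fixes e = 11 and constraint 15 fixes d = 8. Constraints 4, 7, and 18 give e = b = c = d, so e = d. But 11 ≠ 8 — contradiction.

Unsatisfiable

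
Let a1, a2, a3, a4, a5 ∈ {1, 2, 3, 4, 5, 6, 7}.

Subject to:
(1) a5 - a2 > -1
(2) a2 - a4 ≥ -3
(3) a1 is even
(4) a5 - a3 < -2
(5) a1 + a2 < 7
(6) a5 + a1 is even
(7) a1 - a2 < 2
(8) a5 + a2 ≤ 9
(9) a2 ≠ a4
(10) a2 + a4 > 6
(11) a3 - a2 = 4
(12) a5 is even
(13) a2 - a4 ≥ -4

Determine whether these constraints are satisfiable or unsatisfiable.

Take a1 = 2, a2 = 3, a3 = 7, a4 = 4, a5 = 4. Then constraint 1: a5 - a2 = 1; constraint 2: a2 - a4 = -1, and every other listed constraint is also met.

Satisfiable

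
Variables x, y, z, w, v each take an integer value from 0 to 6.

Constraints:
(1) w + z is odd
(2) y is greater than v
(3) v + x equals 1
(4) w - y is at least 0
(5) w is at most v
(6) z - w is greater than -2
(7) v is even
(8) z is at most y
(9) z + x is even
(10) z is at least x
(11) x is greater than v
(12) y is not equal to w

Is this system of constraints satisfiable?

Unsatisfiable

Constraints 4, 5, 8, 10, and 11 give x ≤ z, z ≤ y, y ≤ w, w ≤ v, v < x. Chaining: x ≤ z ≤ y ≤ w ≤ v < x, which forces x < x — impossible.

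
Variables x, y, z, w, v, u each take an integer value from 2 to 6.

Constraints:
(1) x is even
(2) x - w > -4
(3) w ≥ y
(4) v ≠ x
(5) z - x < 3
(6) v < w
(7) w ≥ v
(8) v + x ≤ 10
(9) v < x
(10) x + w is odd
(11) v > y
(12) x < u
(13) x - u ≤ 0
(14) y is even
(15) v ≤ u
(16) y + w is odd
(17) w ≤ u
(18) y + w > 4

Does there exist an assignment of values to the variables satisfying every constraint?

Setting (x, y, z, w, v, u) = (4, 2, 4, 5, 3, 6) satisfies everything: constraint 2: x - w = -1; constraint 5: z - x = 0, and the others follow.

Satisfiable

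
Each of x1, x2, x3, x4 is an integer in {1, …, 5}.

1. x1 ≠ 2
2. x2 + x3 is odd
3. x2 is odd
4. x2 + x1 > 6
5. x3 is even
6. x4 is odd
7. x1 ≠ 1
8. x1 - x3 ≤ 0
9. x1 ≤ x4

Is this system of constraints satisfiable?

The assignment x1 = 3, x2 = 5, x3 = 4, x4 = 5 works:
  constraint 4 holds since x2 + x1 = 8.
  constraint 8 holds since x1 - x3 = -1.
The rest check out directly.

Satisfiable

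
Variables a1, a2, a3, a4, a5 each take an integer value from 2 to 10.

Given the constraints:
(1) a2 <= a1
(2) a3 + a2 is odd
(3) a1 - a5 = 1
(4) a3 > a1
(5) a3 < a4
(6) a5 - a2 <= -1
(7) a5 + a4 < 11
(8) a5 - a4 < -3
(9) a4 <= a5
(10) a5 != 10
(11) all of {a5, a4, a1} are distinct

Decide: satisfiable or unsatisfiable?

Constraints 1, 4, 5, 6, and 9 give a1 < a3, a3 < a4, a4 ≤ a5, a5 < a2, a2 ≤ a1. Chaining: a1 < a3 < a4 ≤ a5 < a2 ≤ a1, which forces a1 < a1 — impossible.

Unsatisfiable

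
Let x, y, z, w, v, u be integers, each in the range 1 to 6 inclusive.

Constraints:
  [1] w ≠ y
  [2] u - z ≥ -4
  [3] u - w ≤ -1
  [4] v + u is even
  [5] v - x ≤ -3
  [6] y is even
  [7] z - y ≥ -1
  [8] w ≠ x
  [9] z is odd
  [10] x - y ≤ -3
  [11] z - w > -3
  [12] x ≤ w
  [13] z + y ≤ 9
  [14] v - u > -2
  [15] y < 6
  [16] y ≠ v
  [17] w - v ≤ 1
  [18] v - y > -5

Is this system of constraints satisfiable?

Unsatisfiable

Constraints 2, 3, 5, 7, 10, and 17 give v − w ≥ -1, w − u ≥ 1, u − z ≥ -4, z − y ≥ -1, y − x ≥ 3, x − v ≥ 3.
Adding all 6 inequalities: the left sides telescope to 0, and the right sides sum to (-1) + 1 + (-4) + (-1) + 3 + 3 = 1. So 0 ≥ 1, which is false.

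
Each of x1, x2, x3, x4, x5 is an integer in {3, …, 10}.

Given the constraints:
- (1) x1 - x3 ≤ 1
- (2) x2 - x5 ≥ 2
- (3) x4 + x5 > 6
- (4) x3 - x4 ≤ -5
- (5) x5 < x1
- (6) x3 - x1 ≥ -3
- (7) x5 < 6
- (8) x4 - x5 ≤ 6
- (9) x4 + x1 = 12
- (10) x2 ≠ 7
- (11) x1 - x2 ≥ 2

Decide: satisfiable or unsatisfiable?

Unsatisfiable

Constraints 1, 2, 4, 8, and 11 give x3 − x1 ≥ -1, x1 − x2 ≥ 2, x2 − x5 ≥ 2, x5 − x4 ≥ -6, x4 − x3 ≥ 5.
Adding all 5 inequalities: the left sides telescope to 0, and the right sides sum to (-1) + 2 + 2 + (-6) + 5 = 2. So 0 ≥ 2, which is false.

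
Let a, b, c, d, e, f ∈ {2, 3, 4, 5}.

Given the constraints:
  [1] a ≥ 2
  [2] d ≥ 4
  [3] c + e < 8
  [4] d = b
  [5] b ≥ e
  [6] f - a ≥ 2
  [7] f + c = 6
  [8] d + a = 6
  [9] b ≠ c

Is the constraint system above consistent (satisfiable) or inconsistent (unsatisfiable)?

The assignment a = 2, b = 4, c = 2, d = 4, e = 3, f = 4 works:
  constraint 3 holds since c + e = 5.
  constraint 6 holds since f - a = 2.
  constraint 7 holds since f + c = 6.
The rest check out directly.

Satisfiable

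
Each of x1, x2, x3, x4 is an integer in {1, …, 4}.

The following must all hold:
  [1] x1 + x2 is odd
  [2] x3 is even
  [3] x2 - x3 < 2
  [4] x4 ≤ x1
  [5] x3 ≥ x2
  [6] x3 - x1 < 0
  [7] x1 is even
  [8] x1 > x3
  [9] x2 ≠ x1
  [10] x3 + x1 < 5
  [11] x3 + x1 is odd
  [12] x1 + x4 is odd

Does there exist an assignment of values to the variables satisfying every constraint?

Constraint 2 makes x3 even and constraint 7 makes x1 even, so x3 + x1 must be even. Constraint 11 says x3 + x1 is odd — contradiction.

Unsatisfiable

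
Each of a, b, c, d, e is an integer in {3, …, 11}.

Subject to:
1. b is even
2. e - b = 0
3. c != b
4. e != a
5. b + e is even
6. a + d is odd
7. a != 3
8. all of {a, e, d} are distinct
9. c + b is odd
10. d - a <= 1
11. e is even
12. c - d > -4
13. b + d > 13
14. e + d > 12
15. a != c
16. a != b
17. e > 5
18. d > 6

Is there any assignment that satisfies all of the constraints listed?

Satisfiable

Try a = 9, b = 6, c = 7, d = 8, e = 6.
Check constraint 2: e - b = 0; constraint 10: d - a = -1. The remaining constraints are straightforward to verify.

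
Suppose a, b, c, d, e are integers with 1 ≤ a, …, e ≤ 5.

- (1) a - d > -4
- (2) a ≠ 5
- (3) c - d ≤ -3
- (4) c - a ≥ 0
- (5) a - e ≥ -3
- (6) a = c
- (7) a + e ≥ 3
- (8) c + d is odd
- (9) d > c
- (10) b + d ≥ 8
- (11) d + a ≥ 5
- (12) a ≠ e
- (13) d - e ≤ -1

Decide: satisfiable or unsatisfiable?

Unsatisfiable

Constraints 3, 4, 5, and 13 give c − a ≥ 0, a − e ≥ -3, e − d ≥ 1, d − c ≥ 3.
Adding all 4 inequalities: the left sides telescope to 0, and the right sides sum to 0 + (-3) + 1 + 3 = 1. So 0 ≥ 1, which is false.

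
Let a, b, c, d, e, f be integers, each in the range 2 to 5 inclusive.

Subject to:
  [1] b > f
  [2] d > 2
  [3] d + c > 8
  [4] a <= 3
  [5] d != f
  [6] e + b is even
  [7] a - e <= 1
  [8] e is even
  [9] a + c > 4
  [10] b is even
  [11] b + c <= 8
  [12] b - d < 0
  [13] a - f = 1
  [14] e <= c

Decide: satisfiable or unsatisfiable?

One satisfying assignment is a = 3, b = 4, c = 4, d = 5, e = 2, f = 2.
For the less obvious constraints — constraint 3: d + c = 9; constraint 7: a - e = 1; constraint 9: a + c = 7 — and the others hold by inspection.

Satisfiable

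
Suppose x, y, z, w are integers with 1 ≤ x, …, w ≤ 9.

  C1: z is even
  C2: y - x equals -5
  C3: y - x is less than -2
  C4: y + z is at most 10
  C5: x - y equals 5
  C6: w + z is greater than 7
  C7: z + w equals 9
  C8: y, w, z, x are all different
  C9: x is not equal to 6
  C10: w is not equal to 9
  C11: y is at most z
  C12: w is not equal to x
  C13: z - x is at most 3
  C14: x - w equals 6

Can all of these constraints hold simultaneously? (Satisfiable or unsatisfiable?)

Satisfiable

Setting (x, y, z, w) = (7, 2, 8, 1) satisfies everything: constraint 2: y - x = -5; constraint 3: y - x = -5; constraint 4: y + z = 10, and the others follow.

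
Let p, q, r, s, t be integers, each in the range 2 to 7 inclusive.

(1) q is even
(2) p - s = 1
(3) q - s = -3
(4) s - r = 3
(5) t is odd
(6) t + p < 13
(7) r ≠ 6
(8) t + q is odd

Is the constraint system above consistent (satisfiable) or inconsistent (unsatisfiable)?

Satisfiable

Take p = 6, q = 2, r = 2, s = 5, t = 5. Then constraint 2: p - s = 1; constraint 3: q - s = -3; constraint 4: s - r = 3, and every other listed constraint is also met.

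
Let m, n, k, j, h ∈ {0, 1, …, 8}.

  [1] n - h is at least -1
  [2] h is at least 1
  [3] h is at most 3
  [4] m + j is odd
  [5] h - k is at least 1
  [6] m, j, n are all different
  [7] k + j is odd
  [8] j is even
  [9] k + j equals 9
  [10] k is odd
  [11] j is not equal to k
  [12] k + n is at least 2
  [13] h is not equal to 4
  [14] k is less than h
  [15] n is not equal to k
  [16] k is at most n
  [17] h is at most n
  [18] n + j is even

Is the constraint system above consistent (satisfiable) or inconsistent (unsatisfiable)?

Satisfiable

Try m = 7, n = 2, k = 1, j = 8, h = 2.
Check constraint 1: n - h = 0; constraint 5: h - k = 1. The remaining constraints are straightforward to verify.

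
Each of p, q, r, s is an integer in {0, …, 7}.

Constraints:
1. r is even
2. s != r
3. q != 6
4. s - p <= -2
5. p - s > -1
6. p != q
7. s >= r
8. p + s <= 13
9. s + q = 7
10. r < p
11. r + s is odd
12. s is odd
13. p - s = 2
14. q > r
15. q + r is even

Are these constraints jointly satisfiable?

Satisfiable

Take p = 7, q = 2, r = 0, s = 5. Then constraint 4: s - p = -2; constraint 5: p - s = 2, and every other listed constraint is also met.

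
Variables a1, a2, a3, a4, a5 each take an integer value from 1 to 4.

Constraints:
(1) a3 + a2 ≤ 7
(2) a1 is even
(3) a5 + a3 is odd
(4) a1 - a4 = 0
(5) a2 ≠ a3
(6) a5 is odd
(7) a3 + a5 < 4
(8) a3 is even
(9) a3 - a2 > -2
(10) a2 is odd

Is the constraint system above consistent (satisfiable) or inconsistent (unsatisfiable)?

Setting (a1, a2, a3, a4, a5) = (4, 3, 2, 4, 1) satisfies everything: constraint 1: a3 + a2 = 5; constraint 4: a1 - a4 = 0, and the others follow.

Satisfiable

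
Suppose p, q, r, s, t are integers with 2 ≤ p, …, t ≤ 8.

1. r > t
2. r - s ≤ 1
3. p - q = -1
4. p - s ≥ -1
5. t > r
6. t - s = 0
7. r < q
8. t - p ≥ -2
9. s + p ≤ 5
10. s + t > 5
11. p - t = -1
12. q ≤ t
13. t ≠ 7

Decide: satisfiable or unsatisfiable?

Constraints 1, 7, and 12 give r < q, q ≤ t, t < r. Chaining: r < q ≤ t < r, which forces r < r — impossible.

Unsatisfiable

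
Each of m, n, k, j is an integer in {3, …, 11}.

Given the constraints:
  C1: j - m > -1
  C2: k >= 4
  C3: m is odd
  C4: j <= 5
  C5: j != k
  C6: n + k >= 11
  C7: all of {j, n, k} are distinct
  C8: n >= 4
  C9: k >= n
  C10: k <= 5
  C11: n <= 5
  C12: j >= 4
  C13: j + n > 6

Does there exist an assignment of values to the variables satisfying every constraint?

Constraints 2, 4, 8, 10, 11, and 12 confine each of j, n, k to the 2 values {4, 5}.
Constraint 7 requires all 3 of them to be distinct, but only 2 values are available — impossible by the pigeonhole principle.

Unsatisfiable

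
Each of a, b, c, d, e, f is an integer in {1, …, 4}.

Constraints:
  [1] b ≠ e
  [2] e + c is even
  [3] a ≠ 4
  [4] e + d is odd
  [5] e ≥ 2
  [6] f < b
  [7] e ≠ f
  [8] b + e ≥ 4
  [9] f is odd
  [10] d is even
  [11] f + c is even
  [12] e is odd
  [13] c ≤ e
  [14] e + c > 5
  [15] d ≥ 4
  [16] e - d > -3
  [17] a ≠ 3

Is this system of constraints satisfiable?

Satisfiable

Take a = 2, b = 4, c = 3, d = 4, e = 3, f = 1. Then constraint 8: b + e = 7; constraint 14: e + c = 6; constraint 16: e - d = -1, and every other listed constraint is also met.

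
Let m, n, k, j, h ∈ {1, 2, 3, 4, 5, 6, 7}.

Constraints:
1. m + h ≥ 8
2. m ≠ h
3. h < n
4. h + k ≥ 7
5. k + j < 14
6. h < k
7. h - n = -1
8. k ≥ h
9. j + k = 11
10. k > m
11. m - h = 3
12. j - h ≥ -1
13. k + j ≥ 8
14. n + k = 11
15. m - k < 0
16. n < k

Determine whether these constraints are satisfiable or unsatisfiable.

The assignment m = 6, n = 4, k = 7, j = 4, h = 3 works:
  constraint 1 holds since m + h = 9.
  constraint 4 holds since h + k = 10.
The rest check out directly.

Satisfiable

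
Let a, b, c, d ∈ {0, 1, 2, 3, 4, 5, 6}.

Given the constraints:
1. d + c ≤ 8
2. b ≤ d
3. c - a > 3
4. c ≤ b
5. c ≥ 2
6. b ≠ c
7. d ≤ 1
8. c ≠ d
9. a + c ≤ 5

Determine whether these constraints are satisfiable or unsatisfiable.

Unsatisfiable

From constraints 4 and 5: b ≥ c and c ≥ 2, so b ≥ 2. From constraints 2 and 7: b ≤ d and d ≤ 1, so b ≤ 1. But 1 < 2, so no value of b works.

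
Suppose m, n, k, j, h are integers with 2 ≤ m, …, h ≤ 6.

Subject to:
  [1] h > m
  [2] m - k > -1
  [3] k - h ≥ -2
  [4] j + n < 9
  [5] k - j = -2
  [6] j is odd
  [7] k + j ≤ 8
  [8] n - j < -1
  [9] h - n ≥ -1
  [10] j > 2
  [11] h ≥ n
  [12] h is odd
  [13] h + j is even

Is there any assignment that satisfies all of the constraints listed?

Setting (m, n, k, j, h) = (3, 3, 3, 5, 5) satisfies everything: constraint 2: m - k = 0; constraint 3: k - h = -2, and the others follow.

Satisfiable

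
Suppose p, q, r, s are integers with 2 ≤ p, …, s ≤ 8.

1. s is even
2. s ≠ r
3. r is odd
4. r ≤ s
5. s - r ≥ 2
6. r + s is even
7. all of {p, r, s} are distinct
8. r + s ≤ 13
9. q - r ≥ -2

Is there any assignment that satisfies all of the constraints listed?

Unsatisfiable

Constraint 3 makes r odd and constraint 1 makes s even, so r + s must be odd. Constraint 6 says r + s is even — contradiction.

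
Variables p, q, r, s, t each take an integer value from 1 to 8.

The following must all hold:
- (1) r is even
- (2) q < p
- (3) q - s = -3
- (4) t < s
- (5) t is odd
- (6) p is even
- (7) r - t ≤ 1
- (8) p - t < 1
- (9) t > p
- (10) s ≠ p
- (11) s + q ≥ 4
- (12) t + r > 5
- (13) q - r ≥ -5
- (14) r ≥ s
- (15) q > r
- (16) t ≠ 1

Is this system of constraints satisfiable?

Unsatisfiable

Constraints 2, 4, 9, 14, and 15 give p < t, t < s, s ≤ r, r < q, q < p. Chaining: p < t < s ≤ r < q < p, which forces p < p — impossible.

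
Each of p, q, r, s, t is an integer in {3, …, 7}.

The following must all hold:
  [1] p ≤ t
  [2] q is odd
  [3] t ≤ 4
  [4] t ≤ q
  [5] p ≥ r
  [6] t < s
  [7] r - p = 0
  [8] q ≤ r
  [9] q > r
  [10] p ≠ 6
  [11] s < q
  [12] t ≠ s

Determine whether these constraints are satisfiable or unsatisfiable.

Unsatisfiable

Constraints 1, 5, 6, 8, and 11 give p ≤ t, t < s, s < q, q ≤ r, r ≤ p. Chaining: p ≤ t < s < q ≤ r ≤ p, which forces p < p — impossible.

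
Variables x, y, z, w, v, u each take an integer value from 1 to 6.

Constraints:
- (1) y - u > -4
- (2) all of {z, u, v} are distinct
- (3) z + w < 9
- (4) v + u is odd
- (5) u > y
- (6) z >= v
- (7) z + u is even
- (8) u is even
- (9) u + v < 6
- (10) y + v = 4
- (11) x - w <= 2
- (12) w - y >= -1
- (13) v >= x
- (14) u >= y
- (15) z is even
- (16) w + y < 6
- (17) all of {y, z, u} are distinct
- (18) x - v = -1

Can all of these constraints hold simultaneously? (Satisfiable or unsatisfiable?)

Take x = 2, y = 1, z = 4, w = 2, v = 3, u = 2. Then constraint 1: y - u = -1; constraint 3: z + w = 6, and every other listed constraint is also met.

Satisfiable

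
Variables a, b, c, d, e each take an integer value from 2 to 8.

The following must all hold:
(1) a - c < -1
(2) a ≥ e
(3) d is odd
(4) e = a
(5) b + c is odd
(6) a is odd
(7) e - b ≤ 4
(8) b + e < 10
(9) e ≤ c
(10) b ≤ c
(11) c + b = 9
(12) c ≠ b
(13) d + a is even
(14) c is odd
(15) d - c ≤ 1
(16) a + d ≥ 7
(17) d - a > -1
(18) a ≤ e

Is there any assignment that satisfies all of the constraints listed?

The assignment a = 5, b = 2, c = 7, d = 5, e = 5 works:
  constraint 1 holds since a - c = -2.
  constraint 7 holds since e - b = 3.
  constraint 8 holds since b + e = 7.
The rest check out directly.

Satisfiable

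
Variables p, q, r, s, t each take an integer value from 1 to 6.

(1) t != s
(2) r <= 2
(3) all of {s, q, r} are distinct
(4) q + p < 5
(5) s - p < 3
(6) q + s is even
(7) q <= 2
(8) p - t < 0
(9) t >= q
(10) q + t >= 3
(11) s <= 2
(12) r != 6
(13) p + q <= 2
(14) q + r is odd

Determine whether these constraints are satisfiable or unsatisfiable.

Unsatisfiable

Constraints 2, 7, and 11 confine each of s, q, r to the 2 values {1, 2} (the domain already gives each ≥ 1).
Constraint 3 requires all 3 of them to be distinct, but only 2 values are available — impossible by the pigeonhole principle.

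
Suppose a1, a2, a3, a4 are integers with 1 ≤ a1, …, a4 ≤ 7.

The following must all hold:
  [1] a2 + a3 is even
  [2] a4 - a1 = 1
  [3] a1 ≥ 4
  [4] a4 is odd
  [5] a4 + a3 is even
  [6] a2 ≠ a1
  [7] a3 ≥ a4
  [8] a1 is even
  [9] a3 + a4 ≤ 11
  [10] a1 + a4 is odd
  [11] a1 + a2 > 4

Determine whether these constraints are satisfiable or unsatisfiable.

Take a1 = 4, a2 = 1, a3 = 5, a4 = 5. Then constraint 2: a4 - a1 = 1; constraint 9: a3 + a4 = 10, and every other listed constraint is also met.

Satisfiable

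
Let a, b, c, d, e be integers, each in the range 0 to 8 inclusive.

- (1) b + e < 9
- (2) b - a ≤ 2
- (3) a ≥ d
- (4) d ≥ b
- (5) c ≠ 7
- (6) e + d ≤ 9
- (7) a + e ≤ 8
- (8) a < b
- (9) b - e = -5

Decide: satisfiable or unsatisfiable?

Unsatisfiable

Constraints 3, 4, and 8 give b ≤ d, d ≤ a, a < b. Chaining: b ≤ d ≤ a < b, which forces b < b — impossible.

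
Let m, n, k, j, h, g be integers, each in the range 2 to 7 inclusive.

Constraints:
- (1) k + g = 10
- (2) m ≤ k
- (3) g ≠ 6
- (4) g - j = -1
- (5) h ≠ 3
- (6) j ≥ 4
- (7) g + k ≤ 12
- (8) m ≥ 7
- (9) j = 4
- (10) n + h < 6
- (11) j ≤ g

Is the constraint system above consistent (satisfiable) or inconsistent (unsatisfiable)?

From constraints 2 and 8: k ≥ m ≥ 7. From constraints 6 and 11: g ≥ j ≥ 4. Hence k + g ≥ 11. But constraint 1 requires k + g = 10, and 10 < 11. Contradiction.

Unsatisfiable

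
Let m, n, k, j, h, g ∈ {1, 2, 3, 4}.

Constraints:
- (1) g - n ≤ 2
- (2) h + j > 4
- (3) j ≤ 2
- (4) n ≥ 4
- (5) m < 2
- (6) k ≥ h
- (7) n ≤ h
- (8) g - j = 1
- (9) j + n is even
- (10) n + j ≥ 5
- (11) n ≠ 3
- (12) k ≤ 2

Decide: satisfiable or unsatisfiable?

From constraints 4 and 7: h ≥ n and n ≥ 4, so h ≥ 4. From constraints 6 and 12: h ≤ k and k ≤ 2, so h ≤ 2. But 2 < 4, so no value of h works.

Unsatisfiable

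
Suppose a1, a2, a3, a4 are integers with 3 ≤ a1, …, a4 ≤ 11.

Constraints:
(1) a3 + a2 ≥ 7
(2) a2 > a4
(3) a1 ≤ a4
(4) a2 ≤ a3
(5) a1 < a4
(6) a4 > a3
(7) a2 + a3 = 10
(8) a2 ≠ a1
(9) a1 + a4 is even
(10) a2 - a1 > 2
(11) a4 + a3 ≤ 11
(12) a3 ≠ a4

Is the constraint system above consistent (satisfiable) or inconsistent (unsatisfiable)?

Constraints 2, 4, and 6 give a2 ≤ a3, a3 < a4, a4 < a2. Chaining: a2 ≤ a3 < a4 < a2, which forces a2 < a2 — impossible.

Unsatisfiable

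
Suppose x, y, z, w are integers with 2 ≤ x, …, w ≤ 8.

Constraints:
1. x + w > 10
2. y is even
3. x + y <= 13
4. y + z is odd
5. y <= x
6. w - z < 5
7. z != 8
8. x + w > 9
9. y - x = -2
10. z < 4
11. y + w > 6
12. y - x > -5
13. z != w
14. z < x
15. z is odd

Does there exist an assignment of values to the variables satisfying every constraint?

Satisfiable

Try x = 6, y = 4, z = 3, w = 5.
Check constraint 1: x + w = 11; constraint 3: x + y = 10. The remaining constraints are straightforward to verify.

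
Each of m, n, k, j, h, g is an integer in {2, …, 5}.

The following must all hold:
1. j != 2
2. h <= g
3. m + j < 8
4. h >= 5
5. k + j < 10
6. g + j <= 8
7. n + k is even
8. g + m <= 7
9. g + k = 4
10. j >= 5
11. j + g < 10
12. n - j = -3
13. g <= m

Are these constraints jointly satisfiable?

Unsatisfiable

From constraints 2 and 4: g ≥ h ≥ 5. From constraint 10: j ≥ 5. Hence g + j ≥ 10. But constraint 6 requires g + j ≤ 8, and 8 < 10. Contradiction.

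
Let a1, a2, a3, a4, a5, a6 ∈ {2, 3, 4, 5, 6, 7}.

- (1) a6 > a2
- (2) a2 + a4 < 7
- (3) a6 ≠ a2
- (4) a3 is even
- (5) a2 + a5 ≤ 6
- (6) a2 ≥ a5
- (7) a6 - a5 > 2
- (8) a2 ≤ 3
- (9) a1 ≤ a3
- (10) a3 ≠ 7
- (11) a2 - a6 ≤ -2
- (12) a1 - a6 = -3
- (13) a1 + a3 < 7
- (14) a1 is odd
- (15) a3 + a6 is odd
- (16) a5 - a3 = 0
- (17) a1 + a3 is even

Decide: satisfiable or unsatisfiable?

Unsatisfiable

Constraint 14 makes a1 odd and constraint 4 makes a3 even, so a1 + a3 must be odd. Constraint 17 says a1 + a3 is even — contradiction.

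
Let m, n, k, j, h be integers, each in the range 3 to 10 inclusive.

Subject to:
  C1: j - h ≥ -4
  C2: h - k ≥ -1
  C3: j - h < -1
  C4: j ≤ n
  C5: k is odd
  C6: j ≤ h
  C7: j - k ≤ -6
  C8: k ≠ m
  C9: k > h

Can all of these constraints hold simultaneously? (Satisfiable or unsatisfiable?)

Constraints 1, 2, and 7 give k − j ≥ 6, j − h ≥ -4, h − k ≥ -1.
Adding all 3 inequalities: the left sides telescope to 0, and the right sides sum to 6 + (-4) + (-1) = 1. So 0 ≥ 1, which is false.

Unsatisfiable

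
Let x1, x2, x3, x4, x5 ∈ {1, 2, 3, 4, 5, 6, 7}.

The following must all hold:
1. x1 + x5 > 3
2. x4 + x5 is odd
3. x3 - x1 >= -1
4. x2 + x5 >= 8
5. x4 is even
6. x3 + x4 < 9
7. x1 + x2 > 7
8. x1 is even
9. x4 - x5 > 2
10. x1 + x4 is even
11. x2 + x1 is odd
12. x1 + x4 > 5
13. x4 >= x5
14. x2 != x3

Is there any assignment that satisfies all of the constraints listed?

Try x1 = 2, x2 = 7, x3 = 1, x4 = 6, x5 = 3.
Check constraint 1: x1 + x5 = 5; constraint 3: x3 - x1 = -1. The remaining constraints are straightforward to verify.

Satisfiable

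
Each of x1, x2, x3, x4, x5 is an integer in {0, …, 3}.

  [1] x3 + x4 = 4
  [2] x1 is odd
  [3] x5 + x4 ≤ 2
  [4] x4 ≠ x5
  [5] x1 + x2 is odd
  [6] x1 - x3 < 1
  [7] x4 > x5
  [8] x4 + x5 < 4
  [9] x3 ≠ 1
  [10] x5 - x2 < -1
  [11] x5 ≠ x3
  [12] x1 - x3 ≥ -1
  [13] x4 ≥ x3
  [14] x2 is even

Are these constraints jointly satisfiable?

Satisfiable

Try x1 = 1, x2 = 2, x3 = 2, x4 = 2, x5 = 0.
Check constraint 1: x3 + x4 = 4; constraint 3: x5 + x4 = 2. The remaining constraints are straightforward to verify.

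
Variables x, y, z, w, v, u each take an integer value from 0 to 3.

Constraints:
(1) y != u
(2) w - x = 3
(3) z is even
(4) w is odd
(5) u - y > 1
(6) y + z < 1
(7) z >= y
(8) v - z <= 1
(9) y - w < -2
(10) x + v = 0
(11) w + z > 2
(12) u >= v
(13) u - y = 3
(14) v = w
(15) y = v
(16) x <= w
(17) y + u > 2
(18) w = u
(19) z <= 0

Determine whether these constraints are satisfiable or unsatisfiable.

From constraints 14, 15, and 18, y = v = w = u, so y = u. But constraint 1 says y ≠ u. Contradiction.

Unsatisfiable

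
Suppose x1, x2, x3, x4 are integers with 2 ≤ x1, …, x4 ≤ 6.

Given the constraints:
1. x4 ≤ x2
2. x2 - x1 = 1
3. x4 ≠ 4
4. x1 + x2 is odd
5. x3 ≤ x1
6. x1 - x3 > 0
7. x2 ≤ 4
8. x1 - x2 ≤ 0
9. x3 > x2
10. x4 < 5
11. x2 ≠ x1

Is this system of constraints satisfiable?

Constraints 6, 8, and 9 give x1 ≤ x2, x2 < x3, x3 < x1. Chaining: x1 ≤ x2 < x3 < x1, which forces x1 < x1 — impossible.

Unsatisfiable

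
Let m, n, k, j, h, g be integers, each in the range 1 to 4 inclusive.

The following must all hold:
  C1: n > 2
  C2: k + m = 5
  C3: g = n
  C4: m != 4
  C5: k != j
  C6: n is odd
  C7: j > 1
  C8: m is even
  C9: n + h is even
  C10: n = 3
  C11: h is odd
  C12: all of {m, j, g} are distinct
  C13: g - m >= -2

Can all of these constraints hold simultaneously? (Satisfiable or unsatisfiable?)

Satisfiable

One satisfying assignment is m = 2, n = 3, k = 3, j = 4, h = 1, g = 3.
For the less obvious constraints — constraint 2: k + m = 5; constraint 13: g - m = 1 — and the others hold by inspection.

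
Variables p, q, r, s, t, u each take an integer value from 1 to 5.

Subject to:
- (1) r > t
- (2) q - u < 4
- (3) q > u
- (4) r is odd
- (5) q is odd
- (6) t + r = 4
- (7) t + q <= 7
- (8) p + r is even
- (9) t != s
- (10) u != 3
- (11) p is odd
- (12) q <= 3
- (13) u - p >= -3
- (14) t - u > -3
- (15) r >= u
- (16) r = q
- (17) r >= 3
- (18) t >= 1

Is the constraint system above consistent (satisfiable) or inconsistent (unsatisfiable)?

The assignment p = 3, q = 3, r = 3, s = 2, t = 1, u = 1 works:
  constraint 2 holds since q - u = 2.
  constraint 6 holds since t + r = 4.
  constraint 7 holds since t + q = 4.
The rest check out directly.

Satisfiable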